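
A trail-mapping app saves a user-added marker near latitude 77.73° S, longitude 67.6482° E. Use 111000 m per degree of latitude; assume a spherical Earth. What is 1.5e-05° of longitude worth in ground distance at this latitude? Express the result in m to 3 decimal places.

0.354 m

At 77.73° a degree of longitude is 111000 × cos 77.73° ≈ 23589.6 m, so 1.5e-05° corresponds to 0.353844 m.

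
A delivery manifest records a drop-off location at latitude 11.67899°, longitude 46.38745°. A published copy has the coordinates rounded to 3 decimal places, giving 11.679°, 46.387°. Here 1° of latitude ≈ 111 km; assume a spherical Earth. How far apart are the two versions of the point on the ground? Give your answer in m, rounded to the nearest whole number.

The latitude changed by -0.00001° and the longitude by +0.00045°.
N–S: -0.00001° × 111000 m/° = -1.11 m.
E–W at 11.679°: 0.00045° × 111000 × cos 11.679° = 0.00045 × 111000 × 0.9793 ≈ 48.9159 m.
Hypotenuse of the two orthogonal shifts: √(1.11² + 48.9159²) = 48.9285 m.

49 m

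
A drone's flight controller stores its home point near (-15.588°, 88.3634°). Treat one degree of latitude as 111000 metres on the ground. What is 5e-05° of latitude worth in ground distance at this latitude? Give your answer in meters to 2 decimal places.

5e-05° × 111000 m/° = 5.55 m.

5.55 meters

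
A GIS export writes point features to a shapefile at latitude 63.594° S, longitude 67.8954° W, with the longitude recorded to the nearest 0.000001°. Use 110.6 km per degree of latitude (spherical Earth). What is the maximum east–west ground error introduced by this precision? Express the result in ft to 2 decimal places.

0.08 ft

Rounding to 6 decimal places leaves the longitude within ±5e-07° of the true value.
At latitude 63.594° a degree of longitude spans 110600 m × cos 63.594° = 110600 × 0.4447 ≈ 49187 m.
East–west error: 5e-07° × 49187 m/° ≈ 0.0245935 m.
Converting: 0.0245935 m × 3.2808 ft/m ≈ 0.080687 ft.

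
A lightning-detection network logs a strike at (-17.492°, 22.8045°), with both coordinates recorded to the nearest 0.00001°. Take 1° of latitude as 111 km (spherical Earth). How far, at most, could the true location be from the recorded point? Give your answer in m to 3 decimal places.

0.767 m

Rounding to 5 decimal places leaves each coordinate within ±5e-06° of the true value.
Latitude error → 5e-06 × 111000 = 0.555 m along the meridian.
Longitude error → 5e-06 × 111000 × cos 17.492° = 5e-06 × 111000 × 0.9538 ≈ 0.529336 m.
Combining orthogonally: (0.555² + 0.529336²)^½ ≈ 0.766956 m.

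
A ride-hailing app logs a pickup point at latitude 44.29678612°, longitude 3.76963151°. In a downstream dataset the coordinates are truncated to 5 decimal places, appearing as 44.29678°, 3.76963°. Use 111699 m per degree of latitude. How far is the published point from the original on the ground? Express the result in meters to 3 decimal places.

0.694 meters

Δlat = 44.29678612 − 44.29678 = +0.00000612°; Δlon = 3.76963151 − 3.76963 = +0.00000151°.
N–S: 0.00000612° × 111699 m/° = 0.683598 m.
East–west at this latitude: 0.00000151° × 111699 × cos 44.2968° ≈ 0.00000151 × 79946.5 = 0.120719 m.
Hypotenuse of the two orthogonal shifts: √(0.683598² + 0.120719²) = 0.694175 m.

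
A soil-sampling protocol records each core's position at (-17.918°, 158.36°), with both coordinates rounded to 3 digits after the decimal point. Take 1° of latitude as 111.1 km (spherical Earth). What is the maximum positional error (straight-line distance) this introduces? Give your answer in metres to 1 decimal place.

76.7 metres

Rounding to 3 decimal places leaves each coordinate within ±0.0005° of the true value.
North–south component: 0.0005° × 111100 = 55.55 m.
E–W at 17.918°: 0.0005° × 111100 × cos 17.918° = 0.0005 × 111100 × 0.9515 ≈ 52.8557 m.
Combining orthogonally: (55.55² + 52.8557²)^½ ≈ 76.6781 m.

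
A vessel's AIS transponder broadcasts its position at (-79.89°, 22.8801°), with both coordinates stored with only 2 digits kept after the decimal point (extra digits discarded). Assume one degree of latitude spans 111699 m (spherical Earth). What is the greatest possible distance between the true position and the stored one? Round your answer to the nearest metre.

1134 metres

Truncating at 2 decimal places can drop up to a full unit in the last place, so each coordinate may be off by as much as 0.01°.
Latitude error → 0.01 × 111699 = 1116.99 m along the meridian.
E–W at 79.89°: 0.01° × 111699 × cos 79.89° = 0.01 × 111699 × 0.1755 ≈ 196.075 m.
Combining orthogonally: (1116.99² + 196.075²)^½ ≈ 1134.07 m.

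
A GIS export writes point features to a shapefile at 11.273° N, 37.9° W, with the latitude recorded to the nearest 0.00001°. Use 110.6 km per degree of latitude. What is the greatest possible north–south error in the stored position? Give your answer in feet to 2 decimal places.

1.81 feet

Rounding to 5 decimal places leaves the latitude within ±5e-06° of the true value.
North–south distance: 5e-06° × 110600 m/° = 0.553 m.
Converting: 0.553 m × 3.2808 ft/m ≈ 1.8143 ft.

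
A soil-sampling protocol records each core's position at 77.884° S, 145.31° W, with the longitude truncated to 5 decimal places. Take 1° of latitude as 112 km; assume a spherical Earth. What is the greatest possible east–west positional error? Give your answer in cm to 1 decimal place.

Truncating at 5 decimal places can drop up to a full unit in the last place, so the longitude may be off by as much as 1e-05°.
One degree of longitude at 77.884° is 112000 × cos 77.884° ≈ 112000 × 0.2099 = 23507.9 m.
So at most 1e-05° × 23507.9 ≈ 0.235079 m east–west.
That is 0.235079 m = 23.508 cm.

23.5 cm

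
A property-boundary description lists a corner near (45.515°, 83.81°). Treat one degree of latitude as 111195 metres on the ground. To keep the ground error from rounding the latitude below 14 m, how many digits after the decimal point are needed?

4

One degree of latitude covers 111195 m.
N decimal places → at most half a unit in the last place, 0.5 × 10⁻ᴺ° = 111195/2 × 10⁻ᴺ m.
Setting 55597.5 × 10⁻ᴺ ≤ 14 gives 10ᴺ ≥ 3971, i.e. N ≥ 3.60.
So 4 decimal places suffice (5.56 m); 3 would allow up to 55.6 m.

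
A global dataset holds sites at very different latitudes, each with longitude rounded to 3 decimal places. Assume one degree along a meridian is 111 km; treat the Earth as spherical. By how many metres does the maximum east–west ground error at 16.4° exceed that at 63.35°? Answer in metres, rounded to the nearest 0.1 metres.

Rounding to 3 decimal places leaves the longitude within ±0.0005° of the true value.
At 16.4°: 0.0005° × 111000 × cos 16.4° = 0.0005 × 111000 × 0.9593 ≈ 53.242 m.
Error at 63.35° = 0.0005° × 111000 × cos 63.35° ≈ 55.5 × 0.4485 = 24.894 m.
Difference: 53.242 − 24.894 = 28.348 m.

28.3 metres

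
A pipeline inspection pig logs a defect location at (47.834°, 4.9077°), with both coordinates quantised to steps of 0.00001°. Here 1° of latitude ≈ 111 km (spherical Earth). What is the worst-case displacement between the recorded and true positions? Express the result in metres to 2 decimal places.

With a 0.00001° grid the true value lies within half a step, ±0.00001°/2 = ±5e-06°, of the stored one.
North–south component: 5e-06° × 111000 = 0.555 m.
Longitude error → 5e-06 × 111000 × cos 47.834° = 5e-06 × 111000 × 0.6713 ≈ 0.372561 m.
Worst case both components are at the extreme and orthogonal: √(0.555² + 0.372561²) ≈ 0.668451 m.

0.67 metres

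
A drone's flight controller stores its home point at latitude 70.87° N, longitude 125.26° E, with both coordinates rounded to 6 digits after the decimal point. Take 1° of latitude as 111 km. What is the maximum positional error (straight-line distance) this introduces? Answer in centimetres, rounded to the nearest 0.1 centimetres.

Rounding to 6 decimal places leaves each coordinate within ±5e-07° of the true value.
Latitude error → 5e-07 × 111000 = 0.0555 m along the meridian.
East–west component at 70.87°: 5e-07° × 111000 × cos 70.87° ≈ 5e-07 × 36376.1 ≈ 0.0181881 m.
The two errors are perpendicular, so the maximum displacement is √(0.0555² + 0.0181881²) ≈ 0.0584042 m.
That is 0.0584042 m = 5.8404 cm.

5.8 centimetres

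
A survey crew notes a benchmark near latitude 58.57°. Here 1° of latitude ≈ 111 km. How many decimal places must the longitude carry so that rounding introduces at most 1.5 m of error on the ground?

At 58.57° one degree of longitude covers 111000 × cos 58.57° ≈ 111000 × 0.5215 ≈ 57881.7 m.
N decimal places → at most half a unit in the last place, 0.5 × 10⁻ᴺ° = 57881.7/2 × 10⁻ᴺ m.
Need 0.5 × 57881.7 × 10⁻ᴺ ≤ 1.5 → 10⁻ᴺ ≤ 5.183e-05, so N ≥ 4.29.
N = 4 would give 2.89 m (too coarse); N = 5 gives 0.289 m ≤ 1.5 m.

5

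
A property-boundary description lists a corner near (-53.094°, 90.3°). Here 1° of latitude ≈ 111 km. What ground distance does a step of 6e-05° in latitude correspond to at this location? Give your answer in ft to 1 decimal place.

21.9 ft

6e-05° × 111000 m/° = 6.66 m.
In feet: 6.66 m ÷ 0.3048 ≈ 21.85 ft.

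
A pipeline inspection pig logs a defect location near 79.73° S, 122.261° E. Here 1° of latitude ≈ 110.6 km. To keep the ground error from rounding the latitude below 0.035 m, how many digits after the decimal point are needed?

7

One degree of latitude covers 110600 m.
With N decimal places the half-ulp bound is 0.5·10⁻ᴺ°, or 0.5·10⁻ᴺ × 110600 m on the ground.
Need 0.5 × 110600 × 10⁻ᴺ ≤ 0.035 → 10⁻ᴺ ≤ 6.329e-07, so N ≥ 6.20.
At 6 places the error can reach 0.0553 m, but 7 places keeps it to 0.00553 m.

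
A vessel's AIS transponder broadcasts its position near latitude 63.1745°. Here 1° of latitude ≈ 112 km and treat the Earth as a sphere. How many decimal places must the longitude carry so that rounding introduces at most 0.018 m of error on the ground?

At 63.1745° one degree of longitude covers 112000 × cos 63.1745° ≈ 112000 × 0.4513 ≈ 50542.8 m.
With N decimal places the half-ulp bound is 0.5·10⁻ᴺ°, or 0.5·10⁻ᴺ × 50542.8 m on the ground.
Need 0.5 × 50542.8 × 10⁻ᴺ ≤ 0.018 → 10⁻ᴺ ≤ 7.123e-07, so N ≥ 6.15.
N = 6 would give 0.0253 m (too coarse); N = 7 gives 0.00253 m ≤ 0.018 m.

7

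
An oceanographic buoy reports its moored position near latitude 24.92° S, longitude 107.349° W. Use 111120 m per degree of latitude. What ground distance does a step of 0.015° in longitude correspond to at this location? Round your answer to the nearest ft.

4959 ft

0.015° of longitude at 24.92° is 0.015 × 111120 × cos 24.92° ≈ 0.015 × 100774 = 1511.62 m.
In feet: 1511.62 m ÷ 0.3048 ≈ 4959.4 ft.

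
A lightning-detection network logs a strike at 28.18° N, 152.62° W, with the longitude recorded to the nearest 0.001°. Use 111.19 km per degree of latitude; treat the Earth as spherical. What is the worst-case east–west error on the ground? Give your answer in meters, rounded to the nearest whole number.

Rounding to 3 decimal places leaves the longitude within ±0.0005° of the true value.
Parallels shrink by cos φ, so at 28.18° a degree of longitude is 111190 × 0.8815 ≈ 98010.5 m.
Maximum E–W displacement: 0.0005 × 98010.5 = 49.0052 m.

49 meters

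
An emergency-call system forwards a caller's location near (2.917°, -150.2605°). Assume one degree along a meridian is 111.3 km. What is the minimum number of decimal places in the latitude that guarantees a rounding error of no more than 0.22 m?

6

One degree of latitude covers 111300 m.
Rounding to N decimal places gives at most 0.5 × 10⁻ᴺ degrees of error, i.e. 0.5 × 10⁻ᴺ × 111300 m.
Setting 55650 × 10⁻ᴺ ≤ 0.22 gives 10ᴺ ≥ 2.53e+05, i.e. N ≥ 5.40.
At 5 places the error can reach 0.556 m, but 6 places keeps it to 0.0556 m.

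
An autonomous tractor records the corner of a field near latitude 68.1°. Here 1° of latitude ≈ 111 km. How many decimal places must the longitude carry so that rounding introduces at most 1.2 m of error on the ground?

5 decimal places

At 68.1° one degree of longitude covers 111000 × cos 68.1° ≈ 111000 × 0.3730 ≈ 41401.6 m.
Rounding to N decimal places gives at most 0.5 × 10⁻ᴺ degrees of error, i.e. 0.5 × 10⁻ᴺ × 41401.6 m.
Need 0.5 × 41401.6 × 10⁻ᴺ ≤ 1.2 → 10⁻ᴺ ≤ 5.797e-05, so N ≥ 4.24.
At 4 places the error can reach 2.07 m, but 5 places keeps it to 0.207 m.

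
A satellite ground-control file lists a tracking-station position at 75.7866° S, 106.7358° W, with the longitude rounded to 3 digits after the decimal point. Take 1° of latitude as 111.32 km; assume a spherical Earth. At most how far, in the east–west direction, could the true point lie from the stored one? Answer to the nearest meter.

14 meters

Rounding to 3 decimal places leaves the longitude within ±0.0005° of the true value.
One degree of longitude at 75.7866° is 111320 × cos 75.7866° ≈ 111320 × 0.2455 = 27332.9 m.
East–west error: 0.0005° × 27332.9 m/° ≈ 13.6664 m.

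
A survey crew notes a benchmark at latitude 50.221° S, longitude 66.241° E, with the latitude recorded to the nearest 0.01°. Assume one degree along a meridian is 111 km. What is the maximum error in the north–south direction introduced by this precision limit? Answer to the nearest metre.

555 metres

Rounding to 2 decimal places leaves the latitude within ±0.005° of the true value.
Along the meridian that is 0.005° × 111000 m/° = 555 m.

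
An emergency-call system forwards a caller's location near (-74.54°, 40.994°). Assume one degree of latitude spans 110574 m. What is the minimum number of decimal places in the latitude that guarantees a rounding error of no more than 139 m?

One degree of latitude covers 110574 m.
Rounding to N decimal places gives at most 0.5 × 10⁻ᴺ degrees of error, i.e. 0.5 × 10⁻ᴺ × 110574 m.
Need 0.5 × 110574 × 10⁻ᴺ ≤ 139 → 10⁻ᴺ ≤ 2.514e-03, so N ≥ 2.60.
N = 2 would give 553 m (too coarse); N = 3 gives 55.3 m ≤ 139 m.

3 decimal places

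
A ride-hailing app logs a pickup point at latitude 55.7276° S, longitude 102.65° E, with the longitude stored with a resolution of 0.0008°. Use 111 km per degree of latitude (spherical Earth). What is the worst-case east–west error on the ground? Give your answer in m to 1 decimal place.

With a 0.0008° grid the true value lies within half a step, ±0.0008°/2 = ±0.0004°, of the stored one.
At latitude 55.7276° a degree of longitude spans 111000 m × cos 55.7276° = 111000 × 0.5631 ≈ 62507.2 m.
Maximum E–W displacement: 0.0004 × 62507.2 = 25.0029 m.

25.0 m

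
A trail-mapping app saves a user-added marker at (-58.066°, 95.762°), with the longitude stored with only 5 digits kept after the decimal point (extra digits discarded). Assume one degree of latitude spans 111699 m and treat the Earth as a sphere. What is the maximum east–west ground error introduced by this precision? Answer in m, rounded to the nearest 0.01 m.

0.59 m

Truncating at 5 decimal places can drop up to a full unit in the last place, so the longitude may be off by as much as 1e-05°.
One degree of longitude at 58.066° is 111699 × cos 58.066° ≈ 111699 × 0.5289 = 59082.3 m.
Maximum E–W displacement: 1e-05 × 59082.3 = 0.590823 m.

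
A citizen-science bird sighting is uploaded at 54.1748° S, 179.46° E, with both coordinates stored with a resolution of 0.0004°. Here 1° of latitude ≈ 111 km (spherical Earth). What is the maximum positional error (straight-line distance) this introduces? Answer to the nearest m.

With a 0.0004° grid the true value lies within half a step, ±0.0004°/2 = ±0.0002°, of the stored one.
Latitude error → 0.0002 × 111000 = 22.2 m along the meridian.
Longitude error → 0.0002 × 111000 × cos 54.1748° = 0.0002 × 111000 × 0.5853 ≈ 12.994 m.
The two errors are perpendicular, so the maximum displacement is √(22.2² + 12.994²) ≈ 25.7232 m.

26 m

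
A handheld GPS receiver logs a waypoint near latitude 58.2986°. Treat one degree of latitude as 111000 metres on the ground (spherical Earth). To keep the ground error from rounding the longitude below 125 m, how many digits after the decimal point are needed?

At 58.2986° one degree of longitude covers 111000 × cos 58.2986° ≈ 111000 × 0.5255 ≈ 58329.7 m.
With N decimal places the half-ulp bound is 0.5·10⁻ᴺ°, or 0.5·10⁻ᴺ × 58329.7 m on the ground.
Setting 29164.8 × 10⁻ᴺ ≤ 125 gives 10ᴺ ≥ 233.3, i.e. N ≥ 2.37.
So 3 decimal places suffice (29.2 m); 2 would allow up to 292 m.

3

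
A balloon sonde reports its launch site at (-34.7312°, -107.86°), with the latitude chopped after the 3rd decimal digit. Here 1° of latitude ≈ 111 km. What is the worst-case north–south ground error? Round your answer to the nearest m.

111 m

Truncating at 3 decimal places can drop up to a full unit in the last place, so the latitude may be off by as much as 0.001°.
Along the meridian that is 0.001° × 111000 m/° = 111 m.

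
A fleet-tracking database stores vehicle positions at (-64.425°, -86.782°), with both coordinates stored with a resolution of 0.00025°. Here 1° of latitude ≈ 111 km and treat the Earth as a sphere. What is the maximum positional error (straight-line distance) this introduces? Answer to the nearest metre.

15 metres

With a 0.00025° grid the true value lies within half a step, ±0.00025°/2 = ±0.000125°, of the stored one.
Latitude error → 0.000125 × 111000 = 13.875 m along the meridian.
East–west component at 64.425°: 0.000125° × 111000 × cos 64.425° ≈ 0.000125 × 47917.8 ≈ 5.98973 m.
Combining orthogonally: (13.875² + 5.98973²)^½ ≈ 15.1127 m.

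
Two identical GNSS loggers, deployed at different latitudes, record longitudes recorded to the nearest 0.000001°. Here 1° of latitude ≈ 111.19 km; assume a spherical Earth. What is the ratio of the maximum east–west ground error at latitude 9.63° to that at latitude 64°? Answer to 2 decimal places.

Rounding to 6 decimal places leaves the longitude within ±5e-07° of the true value.
Error at 9.63° = 5e-07° × 111190 × cos 9.63° ≈ 0.055595 × 0.9859 = 0.054812 m.
At 64°: 5e-07° × 111190 × cos 64° = 5e-07 × 111190 × 0.4384 ≈ 0.024371 m.
The ratio reduces to cos 9.63° / cos 64° = 0.9859/0.4384 ≈ 2.2490.

2.25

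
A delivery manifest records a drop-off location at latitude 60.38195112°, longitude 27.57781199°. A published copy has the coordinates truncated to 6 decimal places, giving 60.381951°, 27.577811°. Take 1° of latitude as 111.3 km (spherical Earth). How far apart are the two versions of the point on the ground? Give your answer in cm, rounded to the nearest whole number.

6 cm

Δlat = 60.38195112 − 60.381951 = +0.00000012°; Δlon = 27.57781199 − 27.577811 = +0.00000099°.
North–south shift: 0.00000012 × 111300 = 0.013356 m.
E–W at 60.382°: 0.00000099° × 111300 × cos 60.382° = 0.00000099 × 111300 × 0.4942 ≈ 0.0544562 m.
Combined displacement = (0.013356² + 0.0544562²)^½ ≈ 0.0560701 m.
That is 0.0560701 m = 5.607 cm.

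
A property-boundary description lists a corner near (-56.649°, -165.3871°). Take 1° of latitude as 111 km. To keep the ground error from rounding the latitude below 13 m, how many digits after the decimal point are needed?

One degree of latitude covers 111000 m.
With N decimal places the half-ulp bound is 0.5·10⁻ᴺ°, or 0.5·10⁻ᴺ × 111000 m on the ground.
Setting 55500 × 10⁻ᴺ ≤ 13 gives 10ᴺ ≥ 4269, i.e. N ≥ 3.63.
So 4 decimal places suffice (5.55 m); 3 would allow up to 55.5 m.

4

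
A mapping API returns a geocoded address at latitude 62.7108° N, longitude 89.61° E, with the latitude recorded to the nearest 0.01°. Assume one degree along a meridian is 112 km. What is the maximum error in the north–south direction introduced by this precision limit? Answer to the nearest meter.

Rounding to 2 decimal places leaves the latitude within ±0.005° of the true value.
Along the meridian that is 0.005° × 112000 m/° = 560 m.

560 meters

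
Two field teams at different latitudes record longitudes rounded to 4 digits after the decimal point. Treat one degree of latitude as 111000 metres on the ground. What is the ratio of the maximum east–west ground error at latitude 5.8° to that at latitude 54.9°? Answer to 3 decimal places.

1.730

Rounding to 4 decimal places leaves the longitude within ±5e-05° of the true value.
Error at 5.8° = 5e-05° × 111000 × cos 5.8° ≈ 5.55 × 0.9949 = 5.5216 m.
At 54.9°: 5e-05° × 111000 × cos 54.9° = 5e-05 × 111000 × 0.5750 ≈ 3.1913 m.
The ratio reduces to cos 5.8° / cos 54.9° = 0.9949/0.5750 ≈ 1.7302.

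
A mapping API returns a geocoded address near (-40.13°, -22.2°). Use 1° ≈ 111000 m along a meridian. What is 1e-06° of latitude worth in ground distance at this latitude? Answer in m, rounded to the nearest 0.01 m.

0.11 m

1e-06° × 111000 m/° = 0.111 m.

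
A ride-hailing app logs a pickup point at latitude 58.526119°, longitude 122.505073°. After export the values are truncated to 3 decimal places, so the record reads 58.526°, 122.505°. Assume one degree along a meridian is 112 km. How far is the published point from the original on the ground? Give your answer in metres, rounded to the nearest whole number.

14 metres

Δlat = 58.526119 − 58.526 = +0.000119°; Δlon = 122.505073 − 122.505 = +0.000073°.
North–south shift: 0.000119 × 112000 = 13.328 m.
East–west at this latitude: 0.000073° × 112000 × cos 58.526° ≈ 0.000073 × 58476.5 = 4.26878 m.
Combined displacement = (13.328² + 4.26878²)^½ ≈ 13.9949 m.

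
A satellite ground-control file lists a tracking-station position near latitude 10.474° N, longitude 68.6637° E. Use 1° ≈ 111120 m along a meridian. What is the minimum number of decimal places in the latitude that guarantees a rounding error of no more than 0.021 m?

One degree of latitude covers 111120 m.
Rounding to N decimal places gives at most 0.5 × 10⁻ᴺ degrees of error, i.e. 0.5 × 10⁻ᴺ × 111120 m.
Need 0.5 × 111120 × 10⁻ᴺ ≤ 0.021 → 10⁻ᴺ ≤ 3.780e-07, so N ≥ 6.42.
So 7 decimal places suffice (0.00556 m); 6 would allow up to 0.0556 m.

7 decimal places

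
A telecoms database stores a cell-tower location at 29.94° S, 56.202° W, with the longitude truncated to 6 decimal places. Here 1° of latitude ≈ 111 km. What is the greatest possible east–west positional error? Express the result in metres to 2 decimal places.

Truncating at 6 decimal places can drop up to a full unit in the last place, so the longitude may be off by as much as 1e-06°.
At latitude 29.94° a degree of longitude spans 111000 m × cos 29.94° = 111000 × 0.8665 ≈ 96186.9 m.
East–west error: 1e-06° × 96186.9 m/° ≈ 0.0961869 m.

0.10 metres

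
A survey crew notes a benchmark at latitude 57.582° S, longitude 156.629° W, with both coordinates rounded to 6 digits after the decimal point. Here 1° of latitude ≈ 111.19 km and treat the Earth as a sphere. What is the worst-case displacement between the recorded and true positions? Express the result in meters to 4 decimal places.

Rounding to 6 decimal places leaves each coordinate within ±5e-07° of the true value.
North–south component: 5e-07° × 111190 = 0.055595 m.
E–W at 57.582°: 5e-07° × 111190 × cos 57.582° = 5e-07 × 111190 × 0.5361 ≈ 0.029804 m.
Worst case both components are at the extreme and orthogonal: √(0.055595² + 0.029804²) ≈ 0.06308 m.

0.0631 meters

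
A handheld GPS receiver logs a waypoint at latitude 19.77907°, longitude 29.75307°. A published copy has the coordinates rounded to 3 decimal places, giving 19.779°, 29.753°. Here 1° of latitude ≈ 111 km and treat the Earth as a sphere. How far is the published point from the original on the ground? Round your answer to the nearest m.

The latitude changed by +0.00007° and the longitude by +0.00007°.
N–S: 0.00007° × 111000 m/° = 7.77 m.
East–west at this latitude: 0.00007° × 111000 × cos 19.779° ≈ 0.00007 × 104452 = 7.31161 m.
Hypotenuse of the two orthogonal shifts: √(7.77² + 7.31161²) = 10.6692 m.

11 m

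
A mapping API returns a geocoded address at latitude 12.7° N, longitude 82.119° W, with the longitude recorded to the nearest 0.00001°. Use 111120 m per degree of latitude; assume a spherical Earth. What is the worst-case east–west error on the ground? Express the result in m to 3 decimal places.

0.542 m

Rounding to 5 decimal places leaves the longitude within ±5e-06° of the true value.
At latitude 12.7° a degree of longitude spans 111120 m × cos 12.7° = 111120 × 0.9755 ≈ 108401 m.
East–west error: 5e-06° × 108401 m/° ≈ 0.542007 m.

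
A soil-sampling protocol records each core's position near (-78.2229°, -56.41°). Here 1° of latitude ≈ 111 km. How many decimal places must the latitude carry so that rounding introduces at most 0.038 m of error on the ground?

One degree of latitude covers 111000 m.
Rounding to N decimal places gives at most 0.5 × 10⁻ᴺ degrees of error, i.e. 0.5 × 10⁻ᴺ × 111000 m.
Setting 55500 × 10⁻ᴺ ≤ 0.038 gives 10ᴺ ≥ 1.461e+06, i.e. N ≥ 6.16.
So 7 decimal places suffice (0.00555 m); 6 would allow up to 0.0555 m.

7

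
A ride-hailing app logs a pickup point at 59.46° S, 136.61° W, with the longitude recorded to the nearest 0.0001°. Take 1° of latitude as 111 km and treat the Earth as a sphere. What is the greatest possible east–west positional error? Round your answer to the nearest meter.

Rounding to 4 decimal places leaves the longitude within ±5e-05° of the true value.
At latitude 59.46° a degree of longitude spans 111000 m × cos 59.46° = 111000 × 0.5081 ≈ 56403.5 m.
Maximum E–W displacement: 5e-05 × 56403.5 = 2.82018 m.

3 meters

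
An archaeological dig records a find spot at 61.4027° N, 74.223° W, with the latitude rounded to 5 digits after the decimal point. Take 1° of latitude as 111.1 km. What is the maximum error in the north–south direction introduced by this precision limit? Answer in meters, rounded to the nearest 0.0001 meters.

0.5555 meters

Rounding to 5 decimal places leaves the latitude within ±5e-06° of the true value.
North–south distance: 5e-06° × 111100 m/° = 0.5555 m.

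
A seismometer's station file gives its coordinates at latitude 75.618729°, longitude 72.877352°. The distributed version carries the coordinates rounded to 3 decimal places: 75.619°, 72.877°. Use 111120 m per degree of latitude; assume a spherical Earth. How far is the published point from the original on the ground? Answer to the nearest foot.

104 feet

Δlat = 75.618729 − 75.619 = -0.000271°; Δlon = 72.877352 − 72.877 = +0.000352°.
North–south shift: -0.000271 × 111120 = -30.1135 m.
E–W at 75.619°: 0.000352° × 111120 × cos 75.619° = 0.000352 × 111120 × 0.2484 ≈ 9.71475 m.
Hypotenuse of the two orthogonal shifts: √(30.1135² + 9.71475²) = 31.6418 m.
Converting: 31.6418 m × 3.2808 ft/m ≈ 103.81 ft.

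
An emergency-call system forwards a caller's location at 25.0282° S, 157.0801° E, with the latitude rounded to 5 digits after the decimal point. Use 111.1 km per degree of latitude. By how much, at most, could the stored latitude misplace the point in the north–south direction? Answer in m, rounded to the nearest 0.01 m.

0.56 m

Rounding to 5 decimal places leaves the latitude within ±5e-06° of the true value.
Along the meridian that is 5e-06° × 111100 m/° = 0.5555 m.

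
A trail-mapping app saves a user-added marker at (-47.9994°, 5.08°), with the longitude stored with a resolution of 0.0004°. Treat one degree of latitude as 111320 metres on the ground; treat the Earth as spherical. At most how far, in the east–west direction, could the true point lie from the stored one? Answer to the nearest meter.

15 meters

With a 0.0004° grid the true value lies within half a step, ±0.0004°/2 = ±0.0002°, of the stored one.
Parallels shrink by cos φ, so at 47.9994° a degree of longitude is 111320 × 0.6691 ≈ 74488.5 m.
East–west error: 0.0002° × 74488.5 m/° ≈ 14.8977 m.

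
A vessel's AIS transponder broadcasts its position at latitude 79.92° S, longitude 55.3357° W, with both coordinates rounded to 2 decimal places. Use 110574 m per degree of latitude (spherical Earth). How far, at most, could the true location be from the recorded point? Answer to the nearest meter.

561 meters

Rounding to 2 decimal places leaves each coordinate within ±0.005° of the true value.
N–S: 0.005° × 110574 m/° = 552.87 m.
E–W at 79.92°: 0.005° × 110574 × cos 79.92° = 0.005 × 110574 × 0.1750 ≈ 96.765 m.
The two errors are perpendicular, so the maximum displacement is √(552.87² + 96.765²) ≈ 561.274 m.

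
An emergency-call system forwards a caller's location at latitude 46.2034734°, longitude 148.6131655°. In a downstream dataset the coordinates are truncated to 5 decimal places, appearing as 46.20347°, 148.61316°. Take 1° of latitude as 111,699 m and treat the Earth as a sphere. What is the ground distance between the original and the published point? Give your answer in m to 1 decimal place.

The latitude changed by +0.0000034° and the longitude by +0.0000055°.
North–south shift: 0.0000034 × 111699 = 0.379777 m.
E–W at 46.2035°: 0.0000055° × 111699 × cos 46.2035° = 0.0000055 × 111699 × 0.6921 ≈ 0.425187 m.
Hypotenuse of the two orthogonal shifts: √(0.379777² + 0.425187²) = 0.570101 m.

0.6 m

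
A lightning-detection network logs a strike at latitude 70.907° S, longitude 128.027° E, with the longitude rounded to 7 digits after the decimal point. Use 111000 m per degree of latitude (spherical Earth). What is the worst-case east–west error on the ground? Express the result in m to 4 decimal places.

Rounding to 7 decimal places leaves the longitude within ±5e-08° of the true value.
At latitude 70.907° a degree of longitude spans 111000 m × cos 70.907° = 111000 × 0.3271 ≈ 36308.4 m.
So at most 5e-08° × 36308.4 ≈ 0.00181542 m east–west.

0.0018 m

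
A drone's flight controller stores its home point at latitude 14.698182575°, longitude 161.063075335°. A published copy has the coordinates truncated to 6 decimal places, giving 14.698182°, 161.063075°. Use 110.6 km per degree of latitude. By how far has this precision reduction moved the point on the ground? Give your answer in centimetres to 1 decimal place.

7.3 centimetres

The latitude changed by +0.000000575° and the longitude by +0.000000335°.
N–S: 0.000000575° × 110600 m/° = 0.063595 m.
East–west at this latitude: 0.000000335° × 110600 × cos 14.6982° ≈ 0.000000335 × 106981 = 0.0358385 m.
Combined displacement = (0.063595² + 0.0358385²)^½ ≈ 0.0729981 m.
That is 0.0729981 m = 7.2998 cm.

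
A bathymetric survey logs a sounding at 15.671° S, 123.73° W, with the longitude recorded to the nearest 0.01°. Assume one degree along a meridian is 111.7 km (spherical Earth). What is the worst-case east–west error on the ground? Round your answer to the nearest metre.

538 metres

Rounding to 2 decimal places leaves the longitude within ±0.005° of the true value.
At latitude 15.671° a degree of longitude spans 111700 m × cos 15.671° = 111700 × 0.9628 ≈ 107548 m.
East–west error: 0.005° × 107548 m/° ≈ 537.74 m.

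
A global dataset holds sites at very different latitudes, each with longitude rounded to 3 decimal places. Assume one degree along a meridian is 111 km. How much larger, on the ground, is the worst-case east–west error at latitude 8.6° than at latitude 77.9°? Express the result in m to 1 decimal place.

43.2 m

Rounding to 3 decimal places leaves the longitude within ±0.0005° of the true value.
At 8.6°: 0.0005° × 111000 × cos 8.6° = 0.0005 × 111000 × 0.9888 ≈ 54.876 m.
Error at 77.9° = 0.0005° × 111000 × cos 77.9° ≈ 55.5 × 0.2096 = 11.634 m.
So the lower-latitude error exceeds the higher by 54.876 − 11.634 = 43.242 m.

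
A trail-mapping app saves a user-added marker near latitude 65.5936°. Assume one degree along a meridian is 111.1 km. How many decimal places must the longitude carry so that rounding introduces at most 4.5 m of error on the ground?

At 65.5936° one degree of longitude covers 111100 × cos 65.5936° ≈ 111100 × 0.4132 ≈ 45907.2 m.
Rounding to N decimal places gives at most 0.5 × 10⁻ᴺ degrees of error, i.e. 0.5 × 10⁻ᴺ × 45907.2 m.
Need 0.5 × 45907.2 × 10⁻ᴺ ≤ 4.5 → 10⁻ᴺ ≤ 1.960e-04, so N ≥ 3.71.
At 3 places the error can reach 23 m, but 4 places keeps it to 2.3 m.

4 decimal places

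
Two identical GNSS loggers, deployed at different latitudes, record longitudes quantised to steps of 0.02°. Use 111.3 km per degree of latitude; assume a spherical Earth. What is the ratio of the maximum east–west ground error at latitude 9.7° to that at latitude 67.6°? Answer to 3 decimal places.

2.587

With a 0.02° grid the true value lies within half a step, ±0.02°/2 = ±0.01°, of the stored one.
Error at 9.7° = 0.01° × 111300 × cos 9.7° ≈ 1113 × 0.9857 = 1097.1 m.
At 67.6°: 0.01° × 111300 × cos 67.6° = 0.01 × 111300 × 0.3811 ≈ 424.13 m.
Ratio: 1097.1 / 424.13 = cos 9.7° / cos 67.6° ≈ 2.5867.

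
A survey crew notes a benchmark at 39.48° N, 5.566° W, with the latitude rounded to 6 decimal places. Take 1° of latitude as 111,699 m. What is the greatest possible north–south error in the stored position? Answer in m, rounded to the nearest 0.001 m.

0.056 m

Rounding to 6 decimal places leaves the latitude within ±5e-07° of the true value.
So the N–S error is at most 5e-07 × 111699 = 0.0558495 m.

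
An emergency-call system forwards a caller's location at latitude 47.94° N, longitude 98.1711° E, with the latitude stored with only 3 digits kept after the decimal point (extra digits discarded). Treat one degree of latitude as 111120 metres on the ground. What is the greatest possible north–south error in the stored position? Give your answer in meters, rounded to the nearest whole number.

Truncating at 3 decimal places can drop up to a full unit in the last place, so the latitude may be off by as much as 0.001°.
Along the meridian that is 0.001° × 111120 m/° = 111.12 m.

111 meters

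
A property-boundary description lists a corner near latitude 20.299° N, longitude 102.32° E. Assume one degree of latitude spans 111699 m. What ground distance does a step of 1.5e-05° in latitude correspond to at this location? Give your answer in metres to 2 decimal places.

1.5e-05° × 111699 m/° = 1.67549 m.

1.68 metres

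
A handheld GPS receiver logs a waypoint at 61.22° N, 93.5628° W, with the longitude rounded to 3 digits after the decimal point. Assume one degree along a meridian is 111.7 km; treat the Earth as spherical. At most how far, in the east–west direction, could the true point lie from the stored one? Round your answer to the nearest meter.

27 meters

Rounding to 3 decimal places leaves the longitude within ±0.0005° of the true value.
Parallels shrink by cos φ, so at 61.22° a degree of longitude is 111700 × 0.4814 ≈ 53777.7 m.
Maximum E–W displacement: 0.0005 × 53777.7 = 26.8889 m.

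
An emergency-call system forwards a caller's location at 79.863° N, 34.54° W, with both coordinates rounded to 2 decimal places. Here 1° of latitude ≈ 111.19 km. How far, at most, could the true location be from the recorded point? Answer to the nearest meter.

Rounding to 2 decimal places leaves each coordinate within ±0.005° of the true value.
North–south component: 0.005° × 111190 = 555.95 m.
East–west component at 79.863°: 0.005° × 111190 × cos 79.863° ≈ 0.005 × 19569.7 ≈ 97.8486 m.
Worst case both components are at the extreme and orthogonal: √(555.95² + 97.8486²) ≈ 564.495 m.

564 meters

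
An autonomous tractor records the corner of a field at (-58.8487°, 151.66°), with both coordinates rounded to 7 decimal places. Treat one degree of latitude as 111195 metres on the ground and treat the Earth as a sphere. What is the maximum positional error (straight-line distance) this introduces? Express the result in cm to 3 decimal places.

0.626 cm

Rounding to 7 decimal places leaves each coordinate within ±5e-08° of the true value.
North–south component: 5e-08° × 111195 = 0.00555975 m.
Longitude error → 5e-08 × 111195 × cos 58.8487° = 5e-08 × 111195 × 0.5173 ≈ 0.00287606 m.
Worst case both components are at the extreme and orthogonal: √(0.00555975² + 0.00287606²) ≈ 0.00625959 m.
That is 0.00625959 m = 0.62596 cm.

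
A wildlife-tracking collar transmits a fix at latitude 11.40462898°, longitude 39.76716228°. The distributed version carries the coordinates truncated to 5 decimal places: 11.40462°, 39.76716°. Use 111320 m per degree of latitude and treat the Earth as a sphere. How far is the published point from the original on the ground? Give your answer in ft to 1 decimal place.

3.4 ft

The latitude changed by +0.00000898° and the longitude by +0.00000228°.
N–S: 0.00000898° × 111320 m/° = 0.999654 m.
East–west at this latitude: 0.00000228° × 111320 × cos 11.4046° ≈ 0.00000228 × 109122 = 0.248798 m.
Combined displacement = (0.999654² + 0.248798²)^½ ≈ 1.03015 m.
Converting: 1.03015 m × 3.2808 ft/m ≈ 3.3798 ft.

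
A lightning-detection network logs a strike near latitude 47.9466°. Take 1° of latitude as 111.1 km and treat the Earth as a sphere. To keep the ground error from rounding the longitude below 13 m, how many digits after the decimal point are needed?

4 decimal places

At 47.9466° one degree of longitude covers 111100 × cos 47.9466° ≈ 111100 × 0.6698 ≈ 74417.3 m.
Rounding to N decimal places gives at most 0.5 × 10⁻ᴺ degrees of error, i.e. 0.5 × 10⁻ᴺ × 74417.3 m.
Setting 37208.7 × 10⁻ᴺ ≤ 13 gives 10ᴺ ≥ 2862, i.e. N ≥ 3.46.
So 4 decimal places suffice (3.72 m); 3 would allow up to 37.2 m.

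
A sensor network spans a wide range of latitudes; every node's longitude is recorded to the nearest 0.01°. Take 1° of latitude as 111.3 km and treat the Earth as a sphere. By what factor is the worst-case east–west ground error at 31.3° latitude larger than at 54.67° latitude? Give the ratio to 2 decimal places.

1.48

Rounding to 2 decimal places leaves the longitude within ±0.005° of the true value.
At 31.3°: 0.005° × 111300 × cos 31.3° = 0.005 × 111300 × 0.8545 ≈ 475.51 m.
At 54.67°: 0.005° × 111300 × cos 54.67° = 0.005 × 111300 × 0.5783 ≈ 321.82 m.
The ratio reduces to cos 31.3° / cos 54.67° = 0.8545/0.5783 ≈ 1.4776.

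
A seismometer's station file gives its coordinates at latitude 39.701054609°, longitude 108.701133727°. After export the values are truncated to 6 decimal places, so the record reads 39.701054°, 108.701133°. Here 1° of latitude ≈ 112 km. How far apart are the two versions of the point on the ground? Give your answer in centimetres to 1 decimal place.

9.3 centimetres

Δlat = 39.701054609 − 39.701054 = +0.000000609°; Δlon = 108.701133727 − 108.701133 = +0.000000727°.
North–south shift: 0.000000609 × 112000 = 0.068208 m.
E–W at 39.7011°: 0.000000727° × 112000 × cos 39.7011° = 0.000000727 × 112000 × 0.7694 ≈ 0.0626466 m.
Distance: √(0.068208² + 0.0626466²) ≈ 0.0926117 m.
That is 0.0926117 m = 9.2612 cm.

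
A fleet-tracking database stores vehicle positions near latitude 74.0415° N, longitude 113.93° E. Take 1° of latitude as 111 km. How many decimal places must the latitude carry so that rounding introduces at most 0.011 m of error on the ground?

7

One degree of latitude covers 111000 m.
Rounding to N decimal places gives at most 0.5 × 10⁻ᴺ degrees of error, i.e. 0.5 × 10⁻ᴺ × 111000 m.
Setting 55500 × 10⁻ᴺ ≤ 0.011 gives 10ᴺ ≥ 5.045e+06, i.e. N ≥ 6.70.
N = 6 would give 0.0555 m (too coarse); N = 7 gives 0.00555 m ≤ 0.011 m.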